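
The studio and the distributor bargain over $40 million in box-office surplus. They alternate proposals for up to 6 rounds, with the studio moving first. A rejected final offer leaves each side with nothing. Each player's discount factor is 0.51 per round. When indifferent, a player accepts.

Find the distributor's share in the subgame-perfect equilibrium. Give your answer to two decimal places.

13.98

Round 6 (the distributor proposes): the studio will accept anything ≥ 0, so the distributor offers 0 and keeps 40.
Round 5 (the studio proposes): the distributor can get 40 next round, worth 0.51 × 40 = 20.4 now. The studio offers 20.4 and keeps 40 − 20.4 = 19.6.
Round 4 (the distributor proposes): the studio can get 19.6 next round, worth 0.51 × 19.6 = 9.996 now. The distributor offers 9.996 and keeps 40 − 9.996 = 30.004.
Round 3 (the studio proposes): the distributor can get 30.004 next round, worth 0.51 × 30.004 = 15.30204 now. The studio offers 15.30204 and keeps 40 − 15.30204 = 24.69796.
Round 2 (the distributor proposes): the studio can get 24.69796 next round, worth 0.51 × 24.69796 = 12.5959596 now. The distributor offers 12.5959596 and keeps 40 − 12.5959596 = 27.4040404.
Round 1 (the studio proposes): the distributor can get 27.4040404 next round, worth 0.51 × 27.4040404 = 13.976060604 now; the studio offers that and keeps 26.023939396.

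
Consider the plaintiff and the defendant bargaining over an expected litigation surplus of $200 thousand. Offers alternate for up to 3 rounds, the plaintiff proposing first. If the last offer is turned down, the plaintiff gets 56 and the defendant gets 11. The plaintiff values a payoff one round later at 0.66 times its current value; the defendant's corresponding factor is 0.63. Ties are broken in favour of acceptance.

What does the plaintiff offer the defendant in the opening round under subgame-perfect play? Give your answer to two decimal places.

Round 3 (the plaintiff proposes): the defendant gets 11 if talks fail, so the plaintiff offers 11 and keeps 189.
Round 2 (the defendant proposes): the plaintiff can get 189 next round, worth 0.66 × 189 = 124.74 now. The defendant offers 124.74 and keeps 200 − 124.74 = 75.26.
Round 1 (the plaintiff proposes): the defendant can get 75.26 next round, worth 0.63 × 75.26 = 47.4138 now. The plaintiff offers 47.4138 and keeps 200 − 47.4138 = 152.5862.

47.41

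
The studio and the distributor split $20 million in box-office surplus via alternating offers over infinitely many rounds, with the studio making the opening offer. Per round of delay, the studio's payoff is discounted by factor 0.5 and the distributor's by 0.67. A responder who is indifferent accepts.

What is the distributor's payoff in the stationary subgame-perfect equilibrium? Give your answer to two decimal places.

In a stationary SPE each proposer offers the other exactly their discounted continuation value.
If the studio keeps x when proposing and the distributor keeps y when proposing, then x = 20 − 0.67y and y = 20 − 0.5x.
Solving: x = 20(1 − 0.67) / (1 − 0.5·0.67) = 6.6 / 0.665 ≈ 9.9248.
The distributor gets 20 − 9.9248 ≈ 10.0752.

10.08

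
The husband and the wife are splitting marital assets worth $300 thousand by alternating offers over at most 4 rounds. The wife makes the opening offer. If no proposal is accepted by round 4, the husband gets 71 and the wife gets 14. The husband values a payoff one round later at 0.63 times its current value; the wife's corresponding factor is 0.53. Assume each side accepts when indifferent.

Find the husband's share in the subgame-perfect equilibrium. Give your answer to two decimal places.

Solve by backward induction from round 4.
Round 4 (the husband proposes): the wife gets 14 if talks fail, so the husband offers 14 and keeps 286.
Round 3 (the wife proposes): the husband can get 286 next round, worth 0.63 × 286 = 180.18 now; the wife offers that and keeps 119.82.
Round 2 (the husband proposes): the wife can get 119.82 next round, worth 0.53 × 119.82 = 63.5046 now. The husband offers 63.5046 and keeps 300 − 63.5046 = 236.4954.
Round 1 (the wife proposes): the husband can get 236.4954 next round, worth 0.63 × 236.4954 = 148.992102 now; the wife offers that and keeps 151.007898.

148.99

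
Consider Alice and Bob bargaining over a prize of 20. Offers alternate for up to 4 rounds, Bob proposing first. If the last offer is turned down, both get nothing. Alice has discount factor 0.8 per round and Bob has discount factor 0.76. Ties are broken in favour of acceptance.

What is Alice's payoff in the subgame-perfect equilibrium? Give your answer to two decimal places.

13.57

Solve by backward induction from round 4.
Round 4 (Alice proposes): Bob will accept anything ≥ 0, so Alice offers 0 and keeps 20.
Round 3 (Bob proposes): Alice can get 20 next round, worth 0.8 × 20 = 16 now; Bob offers that and keeps 4.
Round 2 (Alice proposes): Bob can get 4 next round, worth 0.76 × 4 = 3.04 now. Alice offers 3.04 and keeps 20 − 3.04 = 16.96.
Round 1 (Bob proposes): Alice can get 16.96 next round, worth 0.8 × 16.96 = 13.568 now. Bob offers 13.568 and keeps 20 − 13.568 = 6.432.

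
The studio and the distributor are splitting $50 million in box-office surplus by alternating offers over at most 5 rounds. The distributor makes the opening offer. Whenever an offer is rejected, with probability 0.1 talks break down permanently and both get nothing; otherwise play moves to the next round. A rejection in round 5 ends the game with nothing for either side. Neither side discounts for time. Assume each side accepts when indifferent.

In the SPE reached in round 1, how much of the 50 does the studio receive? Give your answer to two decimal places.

8.15

Round 5 (the distributor proposes): rejection yields 0 for the studio; the distributor offers 0 and keeps 50.
Round 4 (the studio proposes): rejecting gives the distributor an expected 0.9 × 50 = 45; the studio offers that and keeps 5.
Round 3 (the distributor proposes): rejecting gives the studio an expected 0.9 × 5 = 4.5. The distributor offers 4.5 and keeps 50 − 4.5 = 45.5.
Round 2 (the studio proposes): rejecting gives the distributor an expected 0.9 × 45.5 = 40.95, so the studio offers 40.95, keeping 9.05.
Round 1 (the distributor proposes): rejecting gives the studio an expected 0.9 × 9.05 = 8.145; the distributor offers that and keeps 41.855.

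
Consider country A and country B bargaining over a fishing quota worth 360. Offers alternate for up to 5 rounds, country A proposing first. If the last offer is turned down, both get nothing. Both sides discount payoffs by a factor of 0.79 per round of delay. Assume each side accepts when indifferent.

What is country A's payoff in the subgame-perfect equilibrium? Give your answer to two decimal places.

263.00

Work backward from the last round.
Round 5 (country A proposes): country B will accept anything ≥ 0, so country A offers 0 and keeps 360.
Round 4 (country B proposes): country A can get 360 next round, worth 0.79 × 360 = 284.4 now. Country B offers 284.4 and keeps 360 − 284.4 = 75.6.
Round 3 (country A proposes): country B can get 75.6 next round, worth 0.79 × 75.6 = 59.724 now. Country A offers 59.724 and keeps 360 − 59.724 = 300.276.
Round 2 (country B proposes): country A can get 300.276 next round, worth 0.79 × 300.276 = 237.21804 now; country B offers that and keeps 122.78196.
Round 1 (country A proposes): country B can get 122.78196 next round, worth 0.79 × 122.78196 = 96.9977484 now. Country A offers 96.9977484 and keeps 360 − 96.9977484 = 263.0022516.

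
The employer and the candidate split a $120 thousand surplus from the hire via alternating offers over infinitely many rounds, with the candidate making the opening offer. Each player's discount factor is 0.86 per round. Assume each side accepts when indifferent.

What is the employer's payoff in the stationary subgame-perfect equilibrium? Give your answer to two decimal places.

When the candidate proposes, the employer accepts any offer worth at least 0.86 times what the employer would get by proposing next round; and vice versa.
This gives x = 120 − 0.86y and y = 120 − 0.86x, where x and y are each side's share when it proposes.
Hence (1 − 0.86·0.86)x = 120(1 − 0.86), i.e. 0.2604·x = 16.8.
x ≈ 64.5161; the employer's share is 120 − x ≈ 55.4839.

55.48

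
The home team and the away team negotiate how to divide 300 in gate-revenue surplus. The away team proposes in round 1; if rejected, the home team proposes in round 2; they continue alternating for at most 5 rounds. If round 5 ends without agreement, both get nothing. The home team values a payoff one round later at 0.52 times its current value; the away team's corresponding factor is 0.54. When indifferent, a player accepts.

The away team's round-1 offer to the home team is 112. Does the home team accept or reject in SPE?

Round 5 (the away team proposes): rejection yields 0 for the home team; the away team offers 0 and keeps 300.
Round 4 (the home team proposes): the away team can get 300 next round, worth 0.54 × 300 = 162 now. The home team offers 162 and keeps 300 − 162 = 138.
Round 3 (the away team proposes): the home team can get 138 next round, worth 0.52 × 138 = 71.76 now, so the away team offers 71.76, keeping 228.24.
Round 2 (the home team proposes): the away team can get 228.24 next round, worth 0.54 × 228.24 = 123.2496 now, so the home team offers 123.2496, keeping 176.7504.
So by rejecting in round 1, the home team gets 176.7504 next round, worth 0.52 × 176.7504 = 91.910208 now.
Offer 112 ≥ 91.910208, so the home team accepts.

Accept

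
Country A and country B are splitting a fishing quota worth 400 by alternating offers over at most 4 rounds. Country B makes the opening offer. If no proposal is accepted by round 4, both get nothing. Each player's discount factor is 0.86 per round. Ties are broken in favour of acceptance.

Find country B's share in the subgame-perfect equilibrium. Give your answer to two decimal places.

97.42

Round 4 (country A proposes): rejection yields 0 for country B; country A offers 0 and keeps 400.
Round 3 (country B proposes): country A can get 400 next round, worth 0.86 × 400 = 344 now, so country B offers 344, keeping 56.
Round 2 (country A proposes): country B can get 56 next round, worth 0.86 × 56 = 48.16 now; country A offers that and keeps 351.84.
Round 1 (country B proposes): country A can get 351.84 next round, worth 0.86 × 351.84 = 302.5824 now. Country B offers 302.5824 and keeps 400 − 302.5824 = 97.4176.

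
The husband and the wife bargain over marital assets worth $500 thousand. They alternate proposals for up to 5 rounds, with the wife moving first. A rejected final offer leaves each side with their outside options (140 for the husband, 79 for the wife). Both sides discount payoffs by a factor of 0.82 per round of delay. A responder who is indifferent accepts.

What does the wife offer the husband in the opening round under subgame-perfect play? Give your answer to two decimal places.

186.72

Solve by backward induction from round 5.
Round 5 (the wife proposes): the husband gets 140 if talks fail, so the wife offers 140 and keeps 360.
Round 4 (the husband proposes): the wife can get 360 next round, worth 0.82 × 360 = 295.2 now, so the husband offers 295.2, keeping 204.8.
Round 3 (the wife proposes): the husband can get 204.8 next round, worth 0.82 × 204.8 = 167.936 now; the wife offers that and keeps 332.064.
Round 2 (the husband proposes): the wife can get 332.064 next round, worth 0.82 × 332.064 = 272.29248 now, so the husband offers 272.29248, keeping 227.70752.
Round 1 (the wife proposes): the husband can get 227.70752 next round, worth 0.82 × 227.70752 = 186.7201664 now, so the wife offers 186.7201664, keeping 313.2798336.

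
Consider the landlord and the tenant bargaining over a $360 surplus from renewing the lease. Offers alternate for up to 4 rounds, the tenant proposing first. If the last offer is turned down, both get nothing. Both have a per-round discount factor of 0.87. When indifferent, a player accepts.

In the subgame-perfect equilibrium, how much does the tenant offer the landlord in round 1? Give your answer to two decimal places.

277.78

Round 4 (the landlord proposes): rejection yields 0 for the tenant; the landlord offers 0 and keeps 360.
Round 3 (the tenant proposes): the landlord can get 360 next round, worth 0.87 × 360 = 313.2 now; the tenant offers that and keeps 46.8.
Round 2 (the landlord proposes): the tenant can get 46.8 next round, worth 0.87 × 46.8 = 40.716 now, so the landlord offers 40.716, keeping 319.284.
Round 1 (the tenant proposes): the landlord can get 319.284 next round, worth 0.87 × 319.284 = 277.77708 now. The tenant offers 277.77708 and keeps 360 − 277.77708 = 82.22292.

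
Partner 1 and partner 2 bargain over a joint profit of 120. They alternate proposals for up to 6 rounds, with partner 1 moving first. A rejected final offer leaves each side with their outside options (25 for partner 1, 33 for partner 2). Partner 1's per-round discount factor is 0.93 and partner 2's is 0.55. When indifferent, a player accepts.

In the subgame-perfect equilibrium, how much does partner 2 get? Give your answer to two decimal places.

Work backward from the last round.
Round 6 (partner 2 proposes): partner 1 gets 25 if talks fail, so partner 2 offers 25 and keeps 95.
Round 5 (partner 1 proposes): partner 2 can get 95 next round, worth 0.55 × 95 = 52.25 now; partner 1 offers that and keeps 67.75.
Round 4 (partner 2 proposes): partner 1 can get 67.75 next round, worth 0.93 × 67.75 = 63.0075 now; partner 2 offers that and keeps 56.9925.
Round 3 (partner 1 proposes): partner 2 can get 56.9925 next round, worth 0.55 × 56.9925 = 31.345875 now; partner 1 offers that and keeps 88.654125.
Round 2 (partner 2 proposes): partner 1 can get 88.654125 next round, worth 0.93 × 88.654125 = 82.44833625 now; partner 2 offers that and keeps 37.55166375.
Round 1 (partner 1 proposes): partner 2 can get 37.55166375 next round, worth 0.55 × 37.55166375 = 20.6534150625 now; partner 1 offers that and keeps 99.3465849375.

20.65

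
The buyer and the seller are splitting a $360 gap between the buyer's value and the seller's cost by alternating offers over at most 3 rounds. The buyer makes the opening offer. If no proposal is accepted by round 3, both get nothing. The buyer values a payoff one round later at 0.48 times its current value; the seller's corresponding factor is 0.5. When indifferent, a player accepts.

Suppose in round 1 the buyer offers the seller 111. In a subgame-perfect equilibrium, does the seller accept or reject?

Accept

Work out the seller's continuation value if the offer is rejected.
Round 3 (the buyer proposes): rejection yields 0 for the seller; the buyer offers 0 and keeps 360.
Round 2 (the seller proposes): the buyer can get 360 next round, worth 0.48 × 360 = 172.8 now. The seller offers 172.8 and keeps 360 − 172.8 = 187.2.
So by rejecting in round 1, the seller gets 187.2 next round, worth 0.5 × 187.2 = 93.6 now.
Offer 111 ≥ 93.6, so the seller accepts.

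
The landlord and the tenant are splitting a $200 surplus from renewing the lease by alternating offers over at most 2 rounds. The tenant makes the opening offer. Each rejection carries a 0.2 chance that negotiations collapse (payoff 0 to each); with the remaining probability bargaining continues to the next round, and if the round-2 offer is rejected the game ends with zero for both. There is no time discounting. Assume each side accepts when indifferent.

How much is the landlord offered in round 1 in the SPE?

Round 2 (the landlord proposes): the tenant will accept anything ≥ 0, so the landlord offers 0 and keeps 200.
Round 1 (the tenant proposes): rejecting gives the landlord an expected 0.8 × 200 = 160. The tenant offers 160 and keeps 200 − 160 = 40.

160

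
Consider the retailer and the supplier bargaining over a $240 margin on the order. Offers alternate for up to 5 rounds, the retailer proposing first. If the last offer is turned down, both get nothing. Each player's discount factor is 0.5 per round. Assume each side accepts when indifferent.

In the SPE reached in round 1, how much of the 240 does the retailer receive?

165

Work backward from the last round.
Round 5 (the retailer proposes): rejection yields 0 for the supplier; the retailer offers 0 and keeps 240.
Round 4 (the supplier proposes): the retailer can get 240 next round, worth 0.5 × 240 = 120 now; the supplier offers that and keeps 120.
Round 3 (the retailer proposes): the supplier can get 120 next round, worth 0.5 × 120 = 60 now. The retailer offers 60 and keeps 240 − 60 = 180.
Round 2 (the supplier proposes): the retailer can get 180 next round, worth 0.5 × 180 = 90 now; the supplier offers that and keeps 150.
Round 1 (the retailer proposes): the supplier can get 150 next round, worth 0.5 × 150 = 75 now, so the retailer offers 75, keeping 165.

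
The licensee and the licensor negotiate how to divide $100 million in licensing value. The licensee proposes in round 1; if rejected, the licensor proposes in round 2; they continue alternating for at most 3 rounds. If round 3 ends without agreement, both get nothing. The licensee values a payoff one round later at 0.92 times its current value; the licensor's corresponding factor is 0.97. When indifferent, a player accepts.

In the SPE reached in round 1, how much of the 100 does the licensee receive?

Work backward from the last round.
Round 3 (the licensee proposes): the licensor will accept anything ≥ 0, so the licensee offers 0 and keeps 100.
Round 2 (the licensor proposes): the licensee can get 100 next round, worth 0.92 × 100 = 92 now; the licensor offers that and keeps 8.
Round 1 (the licensee proposes): the licensor can get 8 next round, worth 0.97 × 8 = 7.76 now, so the licensee offers 7.76, keeping 92.24.

92.24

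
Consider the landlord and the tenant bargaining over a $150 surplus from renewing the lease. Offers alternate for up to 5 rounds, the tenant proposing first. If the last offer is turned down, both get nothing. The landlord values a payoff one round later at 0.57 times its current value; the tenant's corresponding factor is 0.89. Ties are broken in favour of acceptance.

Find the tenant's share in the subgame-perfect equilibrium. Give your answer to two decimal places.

135.82

Work backward from the last round.
Round 5 (the tenant proposes): the landlord will accept anything ≥ 0, so the tenant offers 0 and keeps 150.
Round 4 (the landlord proposes): the tenant can get 150 next round, worth 0.89 × 150 = 133.5 now. The landlord offers 133.5 and keeps 150 − 133.5 = 16.5.
Round 3 (the tenant proposes): the landlord can get 16.5 next round, worth 0.57 × 16.5 = 9.405 now. The tenant offers 9.405 and keeps 150 − 9.405 = 140.595.
Round 2 (the landlord proposes): the tenant can get 140.595 next round, worth 0.89 × 140.595 = 125.12955 now; the landlord offers that and keeps 24.87045.
Round 1 (the tenant proposes): the landlord can get 24.87045 next round, worth 0.57 × 24.87045 = 14.1761565 now, so the tenant offers 14.1761565, keeping 135.8238435.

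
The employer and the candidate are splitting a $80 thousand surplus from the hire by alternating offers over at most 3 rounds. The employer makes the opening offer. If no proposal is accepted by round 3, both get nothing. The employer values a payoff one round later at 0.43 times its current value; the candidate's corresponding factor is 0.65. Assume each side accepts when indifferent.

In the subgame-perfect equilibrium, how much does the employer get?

Round 3 (the employer proposes): rejection yields 0 for the candidate; the employer offers 0 and keeps 80.
Round 2 (the candidate proposes): the employer can get 80 next round, worth 0.43 × 80 = 34.4 now. The candidate offers 34.4 and keeps 80 − 34.4 = 45.6.
Round 1 (the employer proposes): the candidate can get 45.6 next round, worth 0.65 × 45.6 = 29.64 now; the employer offers that and keeps 50.36.

50.36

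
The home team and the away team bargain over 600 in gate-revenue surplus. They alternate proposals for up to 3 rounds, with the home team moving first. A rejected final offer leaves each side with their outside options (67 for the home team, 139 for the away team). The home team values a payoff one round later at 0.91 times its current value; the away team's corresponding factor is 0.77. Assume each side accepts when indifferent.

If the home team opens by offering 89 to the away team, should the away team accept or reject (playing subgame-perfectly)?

Reject

Round 3 (the home team proposes): the away team gets 139 if talks fail, so the home team offers 139 and keeps 461.
Round 2 (the away team proposes): the home team can get 461 next round, worth 0.91 × 461 = 419.51 now; the away team offers that and keeps 180.49.
So by rejecting in round 1, the away team gets 180.49 next round, worth 0.77 × 180.49 = 138.9773 now.
Offer 89 < 138.9773, so the away team rejects.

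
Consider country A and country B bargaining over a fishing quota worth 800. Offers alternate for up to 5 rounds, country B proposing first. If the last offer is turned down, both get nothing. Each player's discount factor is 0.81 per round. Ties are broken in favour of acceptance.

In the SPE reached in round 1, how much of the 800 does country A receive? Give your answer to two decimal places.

Solve by backward induction from round 5.
Round 5 (country B proposes): country A will accept anything ≥ 0, so country B offers 0 and keeps 800.
Round 4 (country A proposes): country B can get 800 next round, worth 0.81 × 800 = 648 now; country A offers that and keeps 152.
Round 3 (country B proposes): country A can get 152 next round, worth 0.81 × 152 = 123.12 now; country B offers that and keeps 676.88.
Round 2 (country A proposes): country B can get 676.88 next round, worth 0.81 × 676.88 = 548.2728 now, so country A offers 548.2728, keeping 251.7272.
Round 1 (country B proposes): country A can get 251.7272 next round, worth 0.81 × 251.7272 = 203.899032 now, so country B offers 203.899032, keeping 596.100968.

203.90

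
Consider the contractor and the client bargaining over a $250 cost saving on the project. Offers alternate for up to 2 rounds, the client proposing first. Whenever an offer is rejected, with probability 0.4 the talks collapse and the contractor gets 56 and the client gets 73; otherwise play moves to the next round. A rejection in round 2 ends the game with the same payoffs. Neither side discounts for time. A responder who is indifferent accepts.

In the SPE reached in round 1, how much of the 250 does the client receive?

Round 2 (the contractor proposes): the client gets 73 if talks fail, so the contractor offers 73 and keeps 177.
Round 1 (the client proposes): rejecting gives the contractor an expected 0.6 × 177 + 0.4 × 56 = 128.6, so the client offers 128.6, keeping 121.4.

121.4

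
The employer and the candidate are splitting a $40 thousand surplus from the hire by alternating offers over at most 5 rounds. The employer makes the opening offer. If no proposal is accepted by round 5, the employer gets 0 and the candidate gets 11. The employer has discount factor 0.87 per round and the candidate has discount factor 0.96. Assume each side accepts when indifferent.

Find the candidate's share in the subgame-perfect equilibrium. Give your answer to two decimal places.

Round 5 (the employer proposes): the candidate gets 11 if talks fail, so the employer offers 11 and keeps 29.
Round 4 (the candidate proposes): the employer can get 29 next round, worth 0.87 × 29 = 25.23 now. The candidate offers 25.23 and keeps 40 − 25.23 = 14.77.
Round 3 (the employer proposes): the candidate can get 14.77 next round, worth 0.96 × 14.77 = 14.1792 now, so the employer offers 14.1792, keeping 25.8208.
Round 2 (the candidate proposes): the employer can get 25.8208 next round, worth 0.87 × 25.8208 = 22.464096 now; the candidate offers that and keeps 17.535904.
Round 1 (the employer proposes): the candidate can get 17.535904 next round, worth 0.96 × 17.535904 = 16.83446784 now, so the employer offers 16.83446784, keeping 23.16553216.

16.83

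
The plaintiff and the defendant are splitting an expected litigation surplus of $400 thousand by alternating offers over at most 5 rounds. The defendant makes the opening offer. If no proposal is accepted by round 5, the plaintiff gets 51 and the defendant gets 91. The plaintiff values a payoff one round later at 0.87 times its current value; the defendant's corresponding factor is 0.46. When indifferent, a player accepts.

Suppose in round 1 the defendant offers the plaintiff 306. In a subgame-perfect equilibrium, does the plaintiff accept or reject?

Accept

Round 5 (the defendant proposes): the plaintiff gets 51 if talks fail, so the defendant offers 51 and keeps 349.
Round 4 (the plaintiff proposes): the defendant can get 349 next round, worth 0.46 × 349 = 160.54 now, so the plaintiff offers 160.54, keeping 239.46.
Round 3 (the defendant proposes): the plaintiff can get 239.46 next round, worth 0.87 × 239.46 = 208.3302 now. The defendant offers 208.3302 and keeps 400 − 208.3302 = 191.6698.
Round 2 (the plaintiff proposes): the defendant can get 191.6698 next round, worth 0.46 × 191.6698 = 88.168108 now, so the plaintiff offers 88.168108, keeping 311.831892.
So by rejecting in round 1, the plaintiff gets 311.831892 next round, worth 0.87 × 311.831892 = 271.29374604 now.
Offer 306 ≥ 271.29374604, so the plaintiff accepts.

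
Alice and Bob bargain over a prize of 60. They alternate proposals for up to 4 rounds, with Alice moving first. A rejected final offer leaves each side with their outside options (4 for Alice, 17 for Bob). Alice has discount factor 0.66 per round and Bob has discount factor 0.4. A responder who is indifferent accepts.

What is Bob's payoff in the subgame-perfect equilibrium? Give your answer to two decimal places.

14.07

Round 4 (Bob proposes): Alice gets 4 if talks fail, so Bob offers 4 and keeps 56.
Round 3 (Alice proposes): Bob can get 56 next round, worth 0.4 × 56 = 22.4 now, so Alice offers 22.4, keeping 37.6.
Round 2 (Bob proposes): Alice can get 37.6 next round, worth 0.66 × 37.6 = 24.816 now; Bob offers that and keeps 35.184.
Round 1 (Alice proposes): Bob can get 35.184 next round, worth 0.4 × 35.184 = 14.0736 now, so Alice offers 14.0736, keeping 45.9264.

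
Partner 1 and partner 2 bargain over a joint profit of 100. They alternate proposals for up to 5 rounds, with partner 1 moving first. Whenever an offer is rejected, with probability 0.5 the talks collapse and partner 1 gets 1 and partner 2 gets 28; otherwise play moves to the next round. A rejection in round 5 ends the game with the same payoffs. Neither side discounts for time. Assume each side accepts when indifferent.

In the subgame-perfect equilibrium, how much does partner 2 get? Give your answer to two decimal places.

Round 5 (partner 1 proposes): partner 2 gets 28 if talks fail, so partner 1 offers 28 and keeps 72.
Round 4 (partner 2 proposes): rejecting gives partner 1 an expected 0.5 × 72 + 0.5 × 1 = 36.5; partner 2 offers that and keeps 63.5.
Round 3 (partner 1 proposes): rejecting gives partner 2 an expected 0.5 × 63.5 + 0.5 × 28 = 45.75. Partner 1 offers 45.75 and keeps 100 − 45.75 = 54.25.
Round 2 (partner 2 proposes): rejecting gives partner 1 an expected 0.5 × 54.25 + 0.5 × 1 = 27.625. Partner 2 offers 27.625 and keeps 100 − 27.625 = 72.375.
Round 1 (partner 1 proposes): rejecting gives partner 2 an expected 0.5 × 72.375 + 0.5 × 28 = 50.1875, so partner 1 offers 50.1875, keeping 49.8125.

50.19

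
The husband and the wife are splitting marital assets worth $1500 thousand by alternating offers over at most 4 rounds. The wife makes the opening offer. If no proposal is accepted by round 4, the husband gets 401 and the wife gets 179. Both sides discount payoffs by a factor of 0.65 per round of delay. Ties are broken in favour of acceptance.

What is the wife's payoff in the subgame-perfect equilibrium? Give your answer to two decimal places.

Work backward from the last round.
Round 4 (the husband proposes): the wife gets 179 if talks fail, so the husband offers 179 and keeps 1321.
Round 3 (the wife proposes): the husband can get 1321 next round, worth 0.65 × 1321 = 858.65 now. The wife offers 858.65 and keeps 1500 − 858.65 = 641.35.
Round 2 (the husband proposes): the wife can get 641.35 next round, worth 0.65 × 641.35 = 416.8775 now, so the husband offers 416.8775, keeping 1083.1225.
Round 1 (the wife proposes): the husband can get 1083.1225 next round, worth 0.65 × 1083.1225 = 704.029625 now. The wife offers 704.029625 and keeps 1500 − 704.029625 = 795.970375.

795.97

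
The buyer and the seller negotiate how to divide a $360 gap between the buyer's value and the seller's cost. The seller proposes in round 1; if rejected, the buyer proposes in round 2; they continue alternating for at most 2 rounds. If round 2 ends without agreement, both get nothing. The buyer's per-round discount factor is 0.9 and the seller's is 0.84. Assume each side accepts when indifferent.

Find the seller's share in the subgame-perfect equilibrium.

36

Work backward from the last round.
Round 2 (the buyer proposes): the seller will accept anything ≥ 0, so the buyer offers 0 and keeps 360.
Round 1 (the seller proposes): the buyer can get 360 next round, worth 0.9 × 360 = 324 now, so the seller offers 324, keeping 36.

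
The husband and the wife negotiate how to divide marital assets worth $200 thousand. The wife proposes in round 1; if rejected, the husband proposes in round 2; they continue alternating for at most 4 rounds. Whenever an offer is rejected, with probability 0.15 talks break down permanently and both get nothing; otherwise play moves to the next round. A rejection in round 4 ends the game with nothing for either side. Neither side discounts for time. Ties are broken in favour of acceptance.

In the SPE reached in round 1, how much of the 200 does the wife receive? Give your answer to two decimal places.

By backward induction:
Round 4 (the husband proposes): the wife will accept anything ≥ 0, so the husband offers 0 and keeps 200.
Round 3 (the wife proposes): rejecting gives the husband an expected 0.85 × 200 = 170, so the wife offers 170, keeping 30.
Round 2 (the husband proposes): rejecting gives the wife an expected 0.85 × 30 = 25.5. The husband offers 25.5 and keeps 200 − 25.5 = 174.5.
Round 1 (the wife proposes): rejecting gives the husband an expected 0.85 × 174.5 = 148.325. The wife offers 148.325 and keeps 200 − 148.325 = 51.675.

51.68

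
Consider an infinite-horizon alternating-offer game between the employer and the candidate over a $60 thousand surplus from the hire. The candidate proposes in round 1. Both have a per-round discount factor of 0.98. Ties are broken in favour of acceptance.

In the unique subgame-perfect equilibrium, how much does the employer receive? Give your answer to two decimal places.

29.70

Let x be the candidate's share when the candidate proposes and y be the employer's share when the employer proposes.
The employer accepts iff offered ≥ 0.98·y, so x = 60 − 0.98y. Symmetrically y = 60 − 0.98x.
Substituting: x = 60 − 0.98(60 − 0.98x), giving x(1 − 0.98·0.98) = 60(1 − 0.98).
So x = 60 × 0.02 / 0.0396 ≈ 30.3030, and the employer receives 60 − x ≈ 29.6970.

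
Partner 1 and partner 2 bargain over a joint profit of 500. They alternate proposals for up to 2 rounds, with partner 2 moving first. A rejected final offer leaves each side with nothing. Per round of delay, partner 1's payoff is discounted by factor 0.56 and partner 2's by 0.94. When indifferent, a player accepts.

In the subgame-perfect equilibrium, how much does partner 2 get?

220

Round 2 (partner 1 proposes): rejection yields 0 for partner 2; partner 1 offers 0 and keeps 500.
Round 1 (partner 2 proposes): partner 1 can get 500 next round, worth 0.56 × 500 = 280 now; partner 2 offers that and keeps 220.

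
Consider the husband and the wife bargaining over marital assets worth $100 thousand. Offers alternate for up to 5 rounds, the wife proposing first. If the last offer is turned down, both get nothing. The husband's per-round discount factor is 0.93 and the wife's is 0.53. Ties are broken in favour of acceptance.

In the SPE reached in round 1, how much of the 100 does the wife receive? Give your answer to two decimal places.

Round 5 (the wife proposes): the husband will accept anything ≥ 0, so the wife offers 0 and keeps 100.
Round 4 (the husband proposes): the wife can get 100 next round, worth 0.53 × 100 = 53 now, so the husband offers 53, keeping 47.
Round 3 (the wife proposes): the husband can get 47 next round, worth 0.93 × 47 = 43.71 now. The wife offers 43.71 and keeps 100 − 43.71 = 56.29.
Round 2 (the husband proposes): the wife can get 56.29 next round, worth 0.53 × 56.29 = 29.8337 now. The husband offers 29.8337 and keeps 100 − 29.8337 = 70.1663.
Round 1 (the wife proposes): the husband can get 70.1663 next round, worth 0.93 × 70.1663 = 65.254659 now, so the wife offers 65.254659, keeping 34.745341.

34.75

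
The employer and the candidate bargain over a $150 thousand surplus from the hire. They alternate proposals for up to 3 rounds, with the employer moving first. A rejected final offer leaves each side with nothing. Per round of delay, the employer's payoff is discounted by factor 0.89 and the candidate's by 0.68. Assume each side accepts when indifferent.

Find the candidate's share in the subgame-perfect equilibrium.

11.22

Work backward from the last round.
Round 3 (the employer proposes): rejection yields 0 for the candidate; the employer offers 0 and keeps 150.
Round 2 (the candidate proposes): the employer can get 150 next round, worth 0.89 × 150 = 133.5 now. The candidate offers 133.5 and keeps 150 − 133.5 = 16.5.
Round 1 (the employer proposes): the candidate can get 16.5 next round, worth 0.68 × 16.5 = 11.22 now, so the employer offers 11.22, keeping 138.78.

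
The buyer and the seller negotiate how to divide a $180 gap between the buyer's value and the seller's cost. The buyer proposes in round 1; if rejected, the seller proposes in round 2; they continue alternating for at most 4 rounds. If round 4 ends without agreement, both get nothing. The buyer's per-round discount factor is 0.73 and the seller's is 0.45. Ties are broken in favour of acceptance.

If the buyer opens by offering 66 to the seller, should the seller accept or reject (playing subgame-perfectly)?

Accept

Work out the seller's continuation value if the offer is rejected.
Round 4 (the seller proposes): rejection yields 0 for the buyer; the seller offers 0 and keeps 180.
Round 3 (the buyer proposes): the seller can get 180 next round, worth 0.45 × 180 = 81 now; the buyer offers that and keeps 99.
Round 2 (the seller proposes): the buyer can get 99 next round, worth 0.73 × 99 = 72.27 now; the seller offers that and keeps 107.73.
So by rejecting in round 1, the seller gets 107.73 next round, worth 0.45 × 107.73 = 48.4785 now.
Offer 66 ≥ 48.4785, so the seller accepts.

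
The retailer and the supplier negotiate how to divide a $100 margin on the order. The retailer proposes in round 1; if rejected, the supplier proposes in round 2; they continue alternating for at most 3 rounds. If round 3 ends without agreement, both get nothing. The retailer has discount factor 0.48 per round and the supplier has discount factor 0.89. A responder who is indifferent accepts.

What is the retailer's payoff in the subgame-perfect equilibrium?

Solve by backward induction from round 3.
Round 3 (the retailer proposes): rejection yields 0 for the supplier; the retailer offers 0 and keeps 100.
Round 2 (the supplier proposes): the retailer can get 100 next round, worth 0.48 × 100 = 48 now; the supplier offers that and keeps 52.
Round 1 (the retailer proposes): the supplier can get 52 next round, worth 0.89 × 52 = 46.28 now, so the retailer offers 46.28, keeping 53.72.

53.72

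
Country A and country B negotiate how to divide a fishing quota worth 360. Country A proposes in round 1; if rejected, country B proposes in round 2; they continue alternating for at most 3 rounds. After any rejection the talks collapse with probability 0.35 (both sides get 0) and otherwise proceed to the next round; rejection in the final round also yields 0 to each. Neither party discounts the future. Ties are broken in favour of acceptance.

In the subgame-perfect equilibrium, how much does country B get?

81.9

By backward induction:
Round 3 (country A proposes): country B will accept anything ≥ 0, so country A offers 0 and keeps 360.
Round 2 (country B proposes): rejecting gives country A an expected 0.65 × 360 = 234; country B offers that and keeps 126.
Round 1 (country A proposes): rejecting gives country B an expected 0.65 × 126 = 81.9. Country A offers 81.9 and keeps 360 − 81.9 = 278.1.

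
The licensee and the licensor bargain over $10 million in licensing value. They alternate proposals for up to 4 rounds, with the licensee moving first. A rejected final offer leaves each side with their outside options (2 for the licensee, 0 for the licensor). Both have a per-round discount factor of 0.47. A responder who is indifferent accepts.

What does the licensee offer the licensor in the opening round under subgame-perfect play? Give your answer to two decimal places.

3.32

Work backward from the last round.
Round 4 (the licensor proposes): the licensee gets 2 if talks fail, so the licensor offers 2 and keeps 8.
Round 3 (the licensee proposes): the licensor can get 8 next round, worth 0.47 × 8 = 3.76 now; the licensee offers that and keeps 6.24.
Round 2 (the licensor proposes): the licensee can get 6.24 next round, worth 0.47 × 6.24 = 2.9328 now; the licensor offers that and keeps 7.0672.
Round 1 (the licensee proposes): the licensor can get 7.0672 next round, worth 0.47 × 7.0672 = 3.321584 now, so the licensee offers 3.321584, keeping 6.678416.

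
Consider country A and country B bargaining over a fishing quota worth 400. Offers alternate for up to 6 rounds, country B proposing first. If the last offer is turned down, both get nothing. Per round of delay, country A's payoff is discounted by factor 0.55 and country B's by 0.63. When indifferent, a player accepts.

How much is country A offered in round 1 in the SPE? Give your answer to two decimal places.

Work backward from the last round.
Round 6 (country A proposes): rejection yields 0 for country B; country A offers 0 and keeps 400.
Round 5 (country B proposes): country A can get 400 next round, worth 0.55 × 400 = 220 now. Country B offers 220 and keeps 400 − 220 = 180.
Round 4 (country A proposes): country B can get 180 next round, worth 0.63 × 180 = 113.4 now. Country A offers 113.4 and keeps 400 − 113.4 = 286.6.
Round 3 (country B proposes): country A can get 286.6 next round, worth 0.55 × 286.6 = 157.63 now, so country B offers 157.63, keeping 242.37.
Round 2 (country A proposes): country B can get 242.37 next round, worth 0.63 × 242.37 = 152.6931 now, so country A offers 152.6931, keeping 247.3069.
Round 1 (country B proposes): country A can get 247.3069 next round, worth 0.55 × 247.3069 = 136.018795 now. Country B offers 136.018795 and keeps 400 − 136.018795 = 263.981205.

136.02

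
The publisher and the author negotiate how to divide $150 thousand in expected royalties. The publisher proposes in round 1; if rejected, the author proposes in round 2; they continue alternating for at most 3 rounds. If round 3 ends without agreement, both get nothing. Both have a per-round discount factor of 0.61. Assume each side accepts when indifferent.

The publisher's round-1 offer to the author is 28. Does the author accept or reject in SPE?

Round 3 (the publisher proposes): the author will accept anything ≥ 0, so the publisher offers 0 and keeps 150.
Round 2 (the author proposes): the publisher can get 150 next round, worth 0.61 × 150 = 91.5 now; the author offers that and keeps 58.5.
So by rejecting in round 1, the author gets 58.5 next round, worth 0.61 × 58.5 = 35.685 now.
Offer 28 < 35.685, so the author rejects.

Reject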